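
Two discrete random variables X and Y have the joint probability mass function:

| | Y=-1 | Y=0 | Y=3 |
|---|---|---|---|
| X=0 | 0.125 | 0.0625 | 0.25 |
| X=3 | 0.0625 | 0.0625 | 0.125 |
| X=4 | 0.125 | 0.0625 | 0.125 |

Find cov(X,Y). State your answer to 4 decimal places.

E[X] = 2,  E[Y] = 1.1875
E[XY] = 1.9375
cov(X,Y) = E[XY] − E[X]E[Y] = 1.9375 − (2)(1.1875) = -0.4375

-0.4375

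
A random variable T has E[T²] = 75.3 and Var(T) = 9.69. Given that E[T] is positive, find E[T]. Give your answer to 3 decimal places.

(E[T])² = E[T²] − Var(T) = 75.3 − 9.69 = 65.61
E[T] = √65.61 = 8.1

8.100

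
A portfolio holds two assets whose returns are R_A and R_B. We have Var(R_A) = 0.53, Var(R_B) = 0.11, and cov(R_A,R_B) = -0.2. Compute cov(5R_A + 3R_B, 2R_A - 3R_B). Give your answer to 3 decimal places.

cov(5R_A + 3R_B, 2R_A - 3R_B) = (5)(2)Var(R_A) + (3)(-3)Var(R_B) + [(5)(-3) + (3)(2)]cov(R_A,R_B)
= 10·0.53 + -9·0.11 + -9·-0.2 = 6.11

6.110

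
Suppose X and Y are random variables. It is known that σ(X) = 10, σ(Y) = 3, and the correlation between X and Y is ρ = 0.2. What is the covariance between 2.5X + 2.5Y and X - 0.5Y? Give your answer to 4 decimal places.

Var(X) = (10)² = 100;  Var(Y) = (3)² = 9
cov(X,Y) = ρ·σ(X)·σ(Y) = 0.2·10·3 = 6
cov(2.5X + 2.5Y, X - 0.5Y) = (2.5)(1)Var(X) + (2.5)(-0.5)Var(Y) + [(2.5)(-0.5) + (2.5)(1)]cov(X,Y)
= 2.5·100 + -1.25·9 + 1.25·6 = 246.25

246.2500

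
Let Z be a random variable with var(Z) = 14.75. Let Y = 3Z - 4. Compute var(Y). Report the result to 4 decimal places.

var(3Z - 4) = (3)²·var(Z) = 9·14.75 = 132.75

132.7500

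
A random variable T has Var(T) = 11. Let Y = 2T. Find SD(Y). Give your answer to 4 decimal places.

6.6332

Var(2T) = (2)²·11 = 44
SD(Y) = √44 ≈ 6.6332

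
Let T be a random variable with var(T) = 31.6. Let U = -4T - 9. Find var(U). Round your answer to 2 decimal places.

var(-4T - 9) = (-4)²·var(T) = 16·31.6 = 505.6

505.60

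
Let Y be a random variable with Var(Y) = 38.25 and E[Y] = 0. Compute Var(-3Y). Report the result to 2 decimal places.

Var(-3Y) = (-3)²·Var(Y) = 9·38.25 = 344.25

344.25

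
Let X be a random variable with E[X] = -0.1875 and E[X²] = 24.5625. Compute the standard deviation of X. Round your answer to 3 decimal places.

4.953

V(X) = 24.5625 − (-0.1875)² = 24.52734375
sd(X) = √24.52734375 ≈ 4.953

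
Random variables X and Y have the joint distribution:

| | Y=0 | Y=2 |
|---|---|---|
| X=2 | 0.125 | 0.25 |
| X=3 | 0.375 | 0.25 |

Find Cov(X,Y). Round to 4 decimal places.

E[X] = 2.625,  E[Y] = 1
E[XY] = 2.5
Cov(X,Y) = E[XY] − E[X]E[Y] = 2.5 − (2.625)(1) = -0.125

-0.1250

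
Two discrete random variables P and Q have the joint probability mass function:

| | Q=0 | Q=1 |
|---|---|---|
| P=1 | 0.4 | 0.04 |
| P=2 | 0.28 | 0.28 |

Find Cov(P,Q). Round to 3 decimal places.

0.101

E[P] = 1.56,  E[Q] = 0.32
E[PQ] = 0.6
Cov(P,Q) = E[PQ] − E[P]E[Q] = 0.6 − (1.56)(0.32) = 0.1008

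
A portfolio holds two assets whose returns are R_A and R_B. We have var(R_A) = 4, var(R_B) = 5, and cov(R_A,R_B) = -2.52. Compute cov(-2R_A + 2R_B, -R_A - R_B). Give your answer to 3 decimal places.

cov(-2R_A + 2R_B, -R_A - R_B) = (-2)(-1)var(R_A) + (2)(-1)var(R_B) + [(-2)(-1) + (2)(-1)]cov(R_A,R_B)
= 2·4 + -2·5 + 0·-2.52 = -2

-2.000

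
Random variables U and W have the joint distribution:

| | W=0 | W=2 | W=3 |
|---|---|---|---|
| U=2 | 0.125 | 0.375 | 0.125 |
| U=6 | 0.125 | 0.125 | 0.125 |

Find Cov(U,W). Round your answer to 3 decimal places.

E[U] = 3.5,  E[W] = 1.75
E[UW] = 6
Cov(U,W) = E[UW] − E[U]E[W] = 6 − (3.5)(1.75) = -0.125

-0.125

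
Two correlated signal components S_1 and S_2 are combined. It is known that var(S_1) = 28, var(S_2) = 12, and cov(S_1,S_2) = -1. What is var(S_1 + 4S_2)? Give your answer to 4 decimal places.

212.0000

var(S_1 + 4S_2) = (1)²·var(S_1) + (4)²·var(S_2) + 2·(1)·(4)·cov(S_1,S_2)
= 1·28 + 16·12 + 8·-1 = 212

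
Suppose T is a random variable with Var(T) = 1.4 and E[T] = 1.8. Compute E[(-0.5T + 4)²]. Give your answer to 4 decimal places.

E[-0.5T + 4] = -0.5·1.8 + 4 = 3.1
Var(-0.5T + 4) = (-0.5)²·1.4 = 0.35
E[(-0.5T + 4)²] = Var((-0.5T + 4)) + (E[(-0.5T + 4)])² = 0.35 + (3.1)² = 9.96

9.9600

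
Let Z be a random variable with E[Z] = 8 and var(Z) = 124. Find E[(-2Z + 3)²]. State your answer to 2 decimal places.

E[-2Z + 3] = -2·8 + 3 = -13
var(-2Z + 3) = (-2)²·124 = 496
E[(-2Z + 3)²] = var((-2Z + 3)) + (E[(-2Z + 3)])² = 496 + (-13)² = 665

665.00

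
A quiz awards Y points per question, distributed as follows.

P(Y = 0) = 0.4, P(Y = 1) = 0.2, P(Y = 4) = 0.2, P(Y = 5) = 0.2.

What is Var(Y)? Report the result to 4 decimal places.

E[Y] = (0)(0.4) + (1)(0.2) + (4)(0.2) + (5)(0.2) = 2
E[Y²] = (0)²(0.4) + (1)²(0.2) + (4)²(0.2) + (5)²(0.2) = 8.4
Var(Y) = E[Y²] − (E[Y])² = 8.4 − (2)² = 4.4

4.4000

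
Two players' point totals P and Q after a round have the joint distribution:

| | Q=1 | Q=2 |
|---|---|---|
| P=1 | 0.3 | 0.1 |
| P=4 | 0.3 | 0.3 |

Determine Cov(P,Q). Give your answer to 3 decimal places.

0.180

E[P] = 2.8,  E[Q] = 1.4
E[PQ] = 4.1
Cov(P,Q) = E[PQ] − E[P]E[Q] = 4.1 − (2.8)(1.4) = 0.18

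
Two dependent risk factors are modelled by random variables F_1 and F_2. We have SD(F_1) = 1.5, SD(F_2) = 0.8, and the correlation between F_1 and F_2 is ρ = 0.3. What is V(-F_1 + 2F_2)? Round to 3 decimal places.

V(F_1) = (1.5)² = 2.25;  V(F_2) = (0.8)² = 0.64
Cov(F_1,F_2) = ρ·SD(F_1)·SD(F_2) = 0.3·1.5·0.8 = 0.36
V(-F_1 + 2F_2) = (-1)²·V(F_1) + (2)²·V(F_2) + 2·(-1)·(2)·Cov(F_1,F_2)
= 1·2.25 + 4·0.64 + -4·0.36 = 3.37

3.370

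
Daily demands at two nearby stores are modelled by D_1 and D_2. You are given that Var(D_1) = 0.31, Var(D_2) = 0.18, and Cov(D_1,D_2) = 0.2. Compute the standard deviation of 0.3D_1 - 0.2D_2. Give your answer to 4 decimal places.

0.1054

Var(0.3D_1 - 0.2D_2) = (0.3)²·Var(D_1) + (-0.2)²·Var(D_2) + 2·(0.3)·(-0.2)·Cov(D_1,D_2)
= 0.09·0.31 + 0.04·0.18 + -0.12·0.2 = 0.0111
sd(0.3D_1 - 0.2D_2) = √0.0111 ≈ 0.1054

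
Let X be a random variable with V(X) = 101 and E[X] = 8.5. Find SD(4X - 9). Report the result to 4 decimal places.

40.1995

V(4X - 9) = (4)²·101 = 1616
SD(4X - 9) = √1616 ≈ 40.1995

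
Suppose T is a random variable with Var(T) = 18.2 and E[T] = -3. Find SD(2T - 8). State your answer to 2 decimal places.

Var(2T - 8) = (2)²·18.2 = 72.8
SD(2T - 8) = √72.8 ≈ 8.53

8.53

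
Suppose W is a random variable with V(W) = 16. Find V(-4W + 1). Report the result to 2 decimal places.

256.00

V(-4W + 1) = (-4)²·V(W) = 16·16 = 256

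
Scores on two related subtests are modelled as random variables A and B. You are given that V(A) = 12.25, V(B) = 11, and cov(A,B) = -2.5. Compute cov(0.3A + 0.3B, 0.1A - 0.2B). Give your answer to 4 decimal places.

-0.2175

cov(0.3A + 0.3B, 0.1A - 0.2B) = (0.3)(0.1)V(A) + (0.3)(-0.2)V(B) + [(0.3)(-0.2) + (0.3)(0.1)]cov(A,B)
= 0.03·12.25 + -0.06·11 + -0.03·-2.5 = -0.2175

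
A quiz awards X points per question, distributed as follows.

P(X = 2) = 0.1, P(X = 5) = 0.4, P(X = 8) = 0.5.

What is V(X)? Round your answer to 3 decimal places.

E[X] = (2)(0.1) + (5)(0.4) + (8)(0.5) = 6.2
E[X²] = (2)²(0.1) + (5)²(0.4) + (8)²(0.5) = 42.4
V(X) = E[X²] − (E[X])² = 42.4 − (6.2)² = 3.96

3.960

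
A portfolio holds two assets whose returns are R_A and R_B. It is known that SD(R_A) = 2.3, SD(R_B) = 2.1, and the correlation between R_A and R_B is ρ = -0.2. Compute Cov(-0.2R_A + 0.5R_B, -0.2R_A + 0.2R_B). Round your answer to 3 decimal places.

Var(R_A) = (2.3)² = 5.29;  Var(R_B) = (2.1)² = 4.41
Cov(R_A,R_B) = ρ·SD(R_A)·SD(R_B) = -0.2·2.3·2.1 = -0.966
Cov(-0.2R_A + 0.5R_B, -0.2R_A + 0.2R_B) = (-0.2)(-0.2)Var(R_A) + (0.5)(0.2)Var(R_B) + [(-0.2)(0.2) + (0.5)(-0.2)]Cov(R_A,R_B)
= 0.04·5.29 + 0.1·4.41 + -0.14·-0.966 = 0.78784

0.788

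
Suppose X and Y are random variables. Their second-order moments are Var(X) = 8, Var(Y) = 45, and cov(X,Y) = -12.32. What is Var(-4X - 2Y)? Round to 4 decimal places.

Var(-4X - 2Y) = (-4)²·Var(X) + (-2)²·Var(Y) + 2·(-4)·(-2)·cov(X,Y)
= 16·8 + 4·45 + 16·-12.32 = 110.88

110.8800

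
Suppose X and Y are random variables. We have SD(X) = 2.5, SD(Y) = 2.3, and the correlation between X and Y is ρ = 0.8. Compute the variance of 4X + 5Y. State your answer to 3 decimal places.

var(X) = (2.5)² = 6.25;  var(Y) = (2.3)² = 5.29
Cov(X,Y) = ρ·SD(X)·SD(Y) = 0.8·2.5·2.3 = 4.6
var(4X + 5Y) = (4)²·var(X) + (5)²·var(Y) + 2·(4)·(5)·Cov(X,Y)
= 16·6.25 + 25·5.29 + 40·4.6 = 416.25

416.250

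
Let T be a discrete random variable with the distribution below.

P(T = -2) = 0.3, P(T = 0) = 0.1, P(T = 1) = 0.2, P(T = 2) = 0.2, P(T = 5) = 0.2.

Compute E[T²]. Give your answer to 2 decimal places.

7.20

E[T²] = (-2)²(0.3) + (0)²(0.1) + (1)²(0.2) + (2)²(0.2) + (5)²(0.2) = 7.2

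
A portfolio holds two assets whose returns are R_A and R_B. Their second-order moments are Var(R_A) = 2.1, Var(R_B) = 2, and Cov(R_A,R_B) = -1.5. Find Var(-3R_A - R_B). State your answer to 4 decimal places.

11.9000

Var(-3R_A - R_B) = (-3)²·Var(R_A) + (-1)²·Var(R_B) + 2·(-3)·(-1)·Cov(R_A,R_B)
= 9·2.1 + 1·2 + 6·-1.5 = 11.9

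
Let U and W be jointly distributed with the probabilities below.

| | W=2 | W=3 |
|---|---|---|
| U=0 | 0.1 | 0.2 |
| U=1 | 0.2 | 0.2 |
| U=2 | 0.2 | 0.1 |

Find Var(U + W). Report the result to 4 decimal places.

0.6500

E[U] = 1,  E[W] = 2.5,  E[UW] = 2.4
Var(U) = 1.6 − (1)² = 0.6;  Var(W) = 6.5 − (2.5)² = 0.25
Cov(U,W) = 2.4 − (1)(2.5) = -0.1
Var(U + W) = (1)²·0.6 + (1)²·0.25 + 2·(1)·(1)·-0.1 = 0.65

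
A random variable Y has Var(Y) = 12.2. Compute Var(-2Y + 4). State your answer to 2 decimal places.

Var(-2Y + 4) = (-2)²·Var(Y) = 4·12.2 = 48.8

48.80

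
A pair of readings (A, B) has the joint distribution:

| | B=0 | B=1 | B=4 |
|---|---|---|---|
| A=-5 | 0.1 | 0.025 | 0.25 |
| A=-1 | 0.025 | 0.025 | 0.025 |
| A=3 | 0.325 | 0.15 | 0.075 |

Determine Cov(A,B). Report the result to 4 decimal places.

-3.4200

E[A] = -0.3,  E[B] = 1.6
E[AB] = -3.9
Cov(A,B) = E[AB] − E[A]E[B] = -3.9 − (-0.3)(1.6) = -3.42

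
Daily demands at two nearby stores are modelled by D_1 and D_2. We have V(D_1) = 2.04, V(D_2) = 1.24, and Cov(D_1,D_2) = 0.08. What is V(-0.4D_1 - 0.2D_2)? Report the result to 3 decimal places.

V(-0.4D_1 - 0.2D_2) = (-0.4)²·V(D_1) + (-0.2)²·V(D_2) + 2·(-0.4)·(-0.2)·Cov(D_1,D_2)
= 0.16·2.04 + 0.04·1.24 + 0.16·0.08 = 0.3888

0.389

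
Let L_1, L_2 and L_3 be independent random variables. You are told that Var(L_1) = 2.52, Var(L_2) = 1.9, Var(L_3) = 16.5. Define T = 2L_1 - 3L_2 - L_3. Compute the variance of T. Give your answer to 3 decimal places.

43.680

By independence, Var(T) = (2)²Var(L_1) + (-3)²Var(L_2) + (-1)²Var(L_3)
= (2)²·2.52 + (-3)²·1.9 + (-1)²·16.5 = 43.68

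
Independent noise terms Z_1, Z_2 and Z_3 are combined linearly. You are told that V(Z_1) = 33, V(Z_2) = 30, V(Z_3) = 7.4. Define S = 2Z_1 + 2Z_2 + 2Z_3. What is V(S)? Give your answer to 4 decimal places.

By independence, V(S) = (2)²V(Z_1) + (2)²V(Z_2) + (2)²V(Z_3)
= (2)²·33 + (2)²·30 + (2)²·7.4 = 281.6

281.6000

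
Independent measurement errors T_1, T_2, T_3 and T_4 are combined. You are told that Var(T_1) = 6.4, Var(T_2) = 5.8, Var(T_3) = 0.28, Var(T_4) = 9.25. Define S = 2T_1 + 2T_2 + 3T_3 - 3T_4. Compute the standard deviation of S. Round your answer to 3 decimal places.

By independence, Var(S) = (2)²Var(T_1) + (2)²Var(T_2) + (3)²Var(T_3) + (-3)²Var(T_4)
= (2)²·6.4 + (2)²·5.8 + (3)²·0.28 + (-3)²·9.25 = 134.57
SD(S) = √134.57 ≈ 11.600

11.600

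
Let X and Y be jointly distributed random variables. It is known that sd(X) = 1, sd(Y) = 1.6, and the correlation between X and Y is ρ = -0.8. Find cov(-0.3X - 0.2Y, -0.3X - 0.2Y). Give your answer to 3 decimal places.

V(X) = (1)² = 1;  V(Y) = (1.6)² = 2.56
cov(X,Y) = ρ·sd(X)·sd(Y) = -0.8·1·1.6 = -1.28
cov(-0.3X - 0.2Y, -0.3X - 0.2Y) = (-0.3)(-0.3)V(X) + (-0.2)(-0.2)V(Y) + [(-0.3)(-0.2) + (-0.2)(-0.3)]cov(X,Y)
= 0.09·1 + 0.04·2.56 + 0.12·-1.28 = 0.0388

0.039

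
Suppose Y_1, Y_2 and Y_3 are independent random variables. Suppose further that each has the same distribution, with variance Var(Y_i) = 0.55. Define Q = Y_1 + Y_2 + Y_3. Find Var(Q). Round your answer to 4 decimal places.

By independence, Var(Q) = (1)²Var(Y_1) + (1)²Var(Y_2) + (1)²Var(Y_3)
= (1)²·0.55 + (1)²·0.55 + (1)²·0.55 = 1.65

1.6500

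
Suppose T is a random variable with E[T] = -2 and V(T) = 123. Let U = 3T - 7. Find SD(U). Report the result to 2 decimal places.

33.27

V(3T - 7) = (3)²·123 = 1107
SD(U) = √1107 ≈ 33.27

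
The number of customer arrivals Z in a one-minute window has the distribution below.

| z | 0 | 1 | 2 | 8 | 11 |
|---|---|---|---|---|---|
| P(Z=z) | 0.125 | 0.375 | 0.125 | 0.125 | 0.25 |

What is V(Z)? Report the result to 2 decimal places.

19.98

E[Z] = (0)(0.125) + (1)(0.375) + (2)(0.125) + (8)(0.125) + (11)(0.25) = 4.375
E[Z²] = (0)²(0.125) + (1)²(0.375) + (2)²(0.125) + (8)²(0.125) + (11)²(0.25) = 39.125
V(Z) = E[Z²] − (E[Z])² = 39.125 − (4.375)² = 19.984375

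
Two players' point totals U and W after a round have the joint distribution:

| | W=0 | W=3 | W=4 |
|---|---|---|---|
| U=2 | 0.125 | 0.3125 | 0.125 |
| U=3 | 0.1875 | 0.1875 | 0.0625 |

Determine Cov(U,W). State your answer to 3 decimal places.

E[U] = 2.4375,  E[W] = 2.25
E[UW] = 5.3125
Cov(U,W) = E[UW] − E[U]E[W] = 5.3125 − (2.4375)(2.25) = -0.171875

-0.172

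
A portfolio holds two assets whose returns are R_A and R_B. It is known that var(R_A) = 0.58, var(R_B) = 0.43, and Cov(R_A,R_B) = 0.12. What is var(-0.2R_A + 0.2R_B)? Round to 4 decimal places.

var(-0.2R_A + 0.2R_B) = (-0.2)²·var(R_A) + (0.2)²·var(R_B) + 2·(-0.2)·(0.2)·Cov(R_A,R_B)
= 0.04·0.58 + 0.04·0.43 + -0.08·0.12 = 0.0308

0.0308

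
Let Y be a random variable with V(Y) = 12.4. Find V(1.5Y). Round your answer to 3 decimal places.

27.900

V(1.5Y) = (1.5)²·V(Y) = 2.25·12.4 = 27.9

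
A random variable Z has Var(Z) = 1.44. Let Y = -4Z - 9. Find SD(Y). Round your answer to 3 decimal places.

Var(-4Z - 9) = (-4)²·1.44 = 23.04
SD(Y) = √23.04 ≈ 4.800

4.800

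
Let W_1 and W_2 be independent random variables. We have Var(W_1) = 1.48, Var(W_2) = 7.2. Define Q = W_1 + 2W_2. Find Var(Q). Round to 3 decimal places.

By independence, Var(Q) = (1)²Var(W_1) + (2)²Var(W_2)
= (1)²·1.48 + (2)²·7.2 = 30.28

30.280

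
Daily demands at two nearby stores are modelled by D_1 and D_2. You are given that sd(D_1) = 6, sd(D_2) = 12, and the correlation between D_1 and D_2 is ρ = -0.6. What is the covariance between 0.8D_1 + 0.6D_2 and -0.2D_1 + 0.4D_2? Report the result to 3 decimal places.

20.160

Var(D_1) = (6)² = 36;  Var(D_2) = (12)² = 144
cov(D_1,D_2) = ρ·sd(D_1)·sd(D_2) = -0.6·6·12 = -43.2
cov(0.8D_1 + 0.6D_2, -0.2D_1 + 0.4D_2) = (0.8)(-0.2)Var(D_1) + (0.6)(0.4)Var(D_2) + [(0.8)(0.4) + (0.6)(-0.2)]cov(D_1,D_2)
= -0.16·36 + 0.24·144 + 0.2·-43.2 = 20.16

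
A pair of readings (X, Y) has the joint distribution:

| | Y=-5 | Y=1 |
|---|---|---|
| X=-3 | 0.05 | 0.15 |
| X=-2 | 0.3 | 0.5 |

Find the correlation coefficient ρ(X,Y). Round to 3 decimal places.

-0.105

E[X] = -2.2,  E[Y] = -1.1
E[XY] = 2.3
Cov(X,Y) = E[XY] − E[X]E[Y] = 2.3 − (-2.2)(-1.1) = -0.12
Var(X) = 0.16,  Var(Y) = 8.19
ρ = -0.12 / √(0.16·8.19) ≈ -0.105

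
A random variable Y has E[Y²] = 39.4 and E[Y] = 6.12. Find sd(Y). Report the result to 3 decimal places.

Var(Y) = 39.4 − (6.12)² = 1.9456
sd(Y) = √1.9456 ≈ 1.395

1.395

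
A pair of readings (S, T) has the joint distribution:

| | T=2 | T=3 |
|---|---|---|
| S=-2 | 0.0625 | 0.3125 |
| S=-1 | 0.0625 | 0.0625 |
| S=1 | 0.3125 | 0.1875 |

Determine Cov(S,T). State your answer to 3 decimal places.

-0.289

E[S] = -0.375,  E[T] = 2.5625
E[ST] = -1.25
Cov(S,T) = E[ST] − E[S]E[T] = -1.25 − (-0.375)(2.5625) = -0.2890625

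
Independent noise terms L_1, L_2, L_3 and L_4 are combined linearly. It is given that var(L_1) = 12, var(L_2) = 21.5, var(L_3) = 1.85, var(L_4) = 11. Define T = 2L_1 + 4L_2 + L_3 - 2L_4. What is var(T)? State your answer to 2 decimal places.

437.85

By independence, var(T) = (2)²var(L_1) + (4)²var(L_2) + (1)²var(L_3) + (-2)²var(L_4)
= (2)²·12 + (4)²·21.5 + (1)²·1.85 + (-2)²·11 = 437.85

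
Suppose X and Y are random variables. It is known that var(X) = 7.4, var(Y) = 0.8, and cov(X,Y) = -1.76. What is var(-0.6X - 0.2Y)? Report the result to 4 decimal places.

2.2736

var(-0.6X - 0.2Y) = (-0.6)²·var(X) + (-0.2)²·var(Y) + 2·(-0.6)·(-0.2)·cov(X,Y)
= 0.36·7.4 + 0.04·0.8 + 0.24·-1.76 = 2.2736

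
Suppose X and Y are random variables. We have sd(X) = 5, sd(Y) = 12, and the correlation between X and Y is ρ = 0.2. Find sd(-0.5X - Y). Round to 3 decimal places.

var(X) = (5)² = 25;  var(Y) = (12)² = 144
Cov(X,Y) = ρ·sd(X)·sd(Y) = 0.2·5·12 = 12
var(-0.5X - Y) = (-0.5)²·var(X) + (-1)²·var(Y) + 2·(-0.5)·(-1)·Cov(X,Y)
= 0.25·25 + 1·144 + 1·12 = 162.25
sd(-0.5X - Y) = √162.25 ≈ 12.738

12.738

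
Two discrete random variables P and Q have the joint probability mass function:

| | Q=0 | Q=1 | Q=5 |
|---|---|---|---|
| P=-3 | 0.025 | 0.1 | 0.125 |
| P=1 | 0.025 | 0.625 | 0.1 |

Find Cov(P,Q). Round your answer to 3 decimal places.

-1.050

E[P] = 0,  E[Q] = 1.85
E[PQ] = -1.05
Cov(P,Q) = E[PQ] − E[P]E[Q] = -1.05 − (0)(1.85) = -1.05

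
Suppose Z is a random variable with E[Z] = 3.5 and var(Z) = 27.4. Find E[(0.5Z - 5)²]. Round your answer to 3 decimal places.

E[0.5Z - 5] = 0.5·3.5 − 5 = -3.25
var(0.5Z - 5) = (0.5)²·27.4 = 6.85
E[(0.5Z - 5)²] = var((0.5Z - 5)) + (E[(0.5Z - 5)])² = 6.85 + (-3.25)² = 17.4125

17.413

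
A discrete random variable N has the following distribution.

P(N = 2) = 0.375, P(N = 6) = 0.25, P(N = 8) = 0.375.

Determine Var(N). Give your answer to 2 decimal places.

E[N] = (2)(0.375) + (6)(0.25) + (8)(0.375) = 5.25
E[N²] = (2)²(0.375) + (6)²(0.25) + (8)²(0.375) = 34.5
Var(N) = E[N²] − (E[N])² = 34.5 − (5.25)² = 6.9375

6.94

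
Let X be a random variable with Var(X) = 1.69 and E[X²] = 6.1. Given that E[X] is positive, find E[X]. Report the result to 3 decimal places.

(E[X])² = E[X²] − Var(X) = 6.1 − 1.69 = 4.41
E[X] = √4.41 = 2.1

2.100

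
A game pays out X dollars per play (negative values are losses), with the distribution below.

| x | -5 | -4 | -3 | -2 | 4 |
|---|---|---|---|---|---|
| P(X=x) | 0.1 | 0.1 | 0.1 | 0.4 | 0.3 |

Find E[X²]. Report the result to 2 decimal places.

E[X²] = (-5)²(0.1) + (-4)²(0.1) + (-3)²(0.1) + (-2)²(0.4) + (4)²(0.3) = 11.4

11.40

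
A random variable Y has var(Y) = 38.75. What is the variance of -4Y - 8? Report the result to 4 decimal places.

620.0000

var(-4Y - 8) = (-4)²·var(Y) = 16·38.75 = 620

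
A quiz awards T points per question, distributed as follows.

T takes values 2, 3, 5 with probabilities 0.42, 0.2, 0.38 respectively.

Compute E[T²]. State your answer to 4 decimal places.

12.9800

E[T²] = (2)²(0.42) + (3)²(0.2) + (5)²(0.38) = 12.98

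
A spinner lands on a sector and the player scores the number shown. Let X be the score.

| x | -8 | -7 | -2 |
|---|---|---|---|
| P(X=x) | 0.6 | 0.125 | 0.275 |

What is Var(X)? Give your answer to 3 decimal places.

E[X] = (-8)(0.6) + (-7)(0.125) + (-2)(0.275) = -6.225
E[X²] = (-8)²(0.6) + (-7)²(0.125) + (-2)²(0.275) = 45.625
Var(X) = E[X²] − (E[X])² = 45.625 − (-6.225)² = 6.874375

6.874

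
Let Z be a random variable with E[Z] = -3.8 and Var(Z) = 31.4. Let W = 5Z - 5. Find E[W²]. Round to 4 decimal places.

E[5Z - 5] = 5·-3.8 − 5 = -24
Var(5Z - 5) = (5)²·31.4 = 785
E[W²] = Var(W) + (E[W])² = 785 + (-24)² = 1361

1361.0000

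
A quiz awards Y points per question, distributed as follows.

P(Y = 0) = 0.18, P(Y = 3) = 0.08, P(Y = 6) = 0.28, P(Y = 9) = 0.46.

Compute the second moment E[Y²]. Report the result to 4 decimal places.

48.0600

E[Y²] = (0)²(0.18) + (3)²(0.08) + (6)²(0.28) + (9)²(0.46) = 48.06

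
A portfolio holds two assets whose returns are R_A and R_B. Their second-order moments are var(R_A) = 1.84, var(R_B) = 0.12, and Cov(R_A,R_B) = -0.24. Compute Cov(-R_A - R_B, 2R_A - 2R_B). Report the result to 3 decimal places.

Cov(-R_A - R_B, 2R_A - 2R_B) = (-1)(2)var(R_A) + (-1)(-2)var(R_B) + [(-1)(-2) + (-1)(2)]Cov(R_A,R_B)
= -2·1.84 + 2·0.12 + 0·-0.24 = -3.44

-3.440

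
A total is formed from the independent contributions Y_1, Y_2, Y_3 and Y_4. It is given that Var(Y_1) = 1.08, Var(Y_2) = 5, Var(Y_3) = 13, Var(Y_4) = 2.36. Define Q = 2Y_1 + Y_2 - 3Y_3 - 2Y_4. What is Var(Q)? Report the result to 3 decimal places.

135.760

By independence, Var(Q) = (2)²Var(Y_1) + (1)²Var(Y_2) + (-3)²Var(Y_3) + (-2)²Var(Y_4)
= (2)²·1.08 + (1)²·5 + (-3)²·13 + (-2)²·2.36 = 135.76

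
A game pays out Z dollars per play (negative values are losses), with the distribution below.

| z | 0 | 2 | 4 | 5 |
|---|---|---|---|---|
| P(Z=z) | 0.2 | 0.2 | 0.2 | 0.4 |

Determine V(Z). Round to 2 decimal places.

E[Z] = (0)(0.2) + (2)(0.2) + (4)(0.2) + (5)(0.4) = 3.2
E[Z²] = (0)²(0.2) + (2)²(0.2) + (4)²(0.2) + (5)²(0.4) = 14
V(Z) = E[Z²] − (E[Z])² = 14 − (3.2)² = 3.76

3.76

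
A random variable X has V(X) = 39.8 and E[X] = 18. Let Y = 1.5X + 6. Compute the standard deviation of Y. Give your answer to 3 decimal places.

9.463

V(1.5X + 6) = (1.5)²·39.8 = 89.55
SD(Y) = √89.55 ≈ 9.463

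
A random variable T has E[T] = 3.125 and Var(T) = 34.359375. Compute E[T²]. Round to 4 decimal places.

E[T²] = Var(T) + (E[T])² = 34.359375 + (3.125)² = 44.125

44.1250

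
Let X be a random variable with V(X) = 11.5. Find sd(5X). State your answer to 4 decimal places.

16.9558

V(5X) = (5)²·11.5 = 287.5
sd(5X) = √287.5 ≈ 16.9558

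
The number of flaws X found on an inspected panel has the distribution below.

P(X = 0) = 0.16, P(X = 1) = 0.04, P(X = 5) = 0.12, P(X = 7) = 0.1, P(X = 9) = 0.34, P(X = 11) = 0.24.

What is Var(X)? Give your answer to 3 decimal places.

E[X] = (0)(0.16) + (1)(0.04) + (5)(0.12) + (7)(0.1) + (9)(0.34) + (11)(0.24) = 7.04
E[X²] = (0)²(0.16) + (1)²(0.04) + (5)²(0.12) + (7)²(0.1) + (9)²(0.34) + (11)²(0.24) = 64.52
Var(X) = E[X²] − (E[X])² = 64.52 − (7.04)² = 14.9584

14.958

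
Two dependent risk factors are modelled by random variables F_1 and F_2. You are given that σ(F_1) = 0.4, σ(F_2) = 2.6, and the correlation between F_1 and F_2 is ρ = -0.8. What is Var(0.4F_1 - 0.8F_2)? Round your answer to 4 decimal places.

Var(F_1) = (0.4)² = 0.16;  Var(F_2) = (2.6)² = 6.76
cov(F_1,F_2) = ρ·σ(F_1)·σ(F_2) = -0.8·0.4·2.6 = -0.832
Var(0.4F_1 - 0.8F_2) = (0.4)²·Var(F_1) + (-0.8)²·Var(F_2) + 2·(0.4)·(-0.8)·cov(F_1,F_2)
= 0.16·0.16 + 0.64·6.76 + -0.64·-0.832 = 4.88448

4.8845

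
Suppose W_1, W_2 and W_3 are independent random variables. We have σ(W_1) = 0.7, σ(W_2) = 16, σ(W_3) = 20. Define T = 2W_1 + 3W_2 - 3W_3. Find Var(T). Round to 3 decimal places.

Var(W_1) = 0.49, Var(W_2) = 256, Var(W_3) = 400
By independence, Var(T) = (2)²Var(W_1) + (3)²Var(W_2) + (-3)²Var(W_3)
= (2)²·0.49 + (3)²·256 + (-3)²·400 = 5905.96

5905.960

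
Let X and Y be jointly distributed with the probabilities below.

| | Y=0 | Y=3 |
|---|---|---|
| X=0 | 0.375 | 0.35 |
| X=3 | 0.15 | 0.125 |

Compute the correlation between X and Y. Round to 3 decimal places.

E[X] = 0.825,  E[Y] = 1.425
E[XY] = 1.125
cov(X,Y) = E[XY] − E[X]E[Y] = 1.125 − (0.825)(1.425) = -0.050625
Var(X) = 1.794375,  Var(Y) = 2.244375
ρ = -0.050625 / √(1.794375·2.244375) ≈ -0.025

-0.025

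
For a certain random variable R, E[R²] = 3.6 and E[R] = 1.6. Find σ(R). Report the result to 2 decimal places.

Var(R) = 3.6 − (1.6)² = 1.04
σ(R) = √1.04 ≈ 1.02

1.02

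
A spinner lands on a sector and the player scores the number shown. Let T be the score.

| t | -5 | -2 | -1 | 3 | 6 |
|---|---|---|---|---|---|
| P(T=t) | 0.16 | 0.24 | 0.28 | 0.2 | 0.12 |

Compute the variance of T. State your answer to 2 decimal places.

E[T] = (-5)(0.16) + (-2)(0.24) + (-1)(0.28) + (3)(0.2) + (6)(0.12) = -0.24
E[T²] = (-5)²(0.16) + (-2)²(0.24) + (-1)²(0.28) + (3)²(0.2) + (6)²(0.12) = 11.36
Var(T) = E[T²] − (E[T])² = 11.36 − (-0.24)² = 11.3024

11.30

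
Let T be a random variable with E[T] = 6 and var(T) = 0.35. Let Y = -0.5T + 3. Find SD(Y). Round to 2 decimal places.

var(-0.5T + 3) = (-0.5)²·0.35 = 0.0875
SD(Y) = √0.0875 ≈ 0.30

0.30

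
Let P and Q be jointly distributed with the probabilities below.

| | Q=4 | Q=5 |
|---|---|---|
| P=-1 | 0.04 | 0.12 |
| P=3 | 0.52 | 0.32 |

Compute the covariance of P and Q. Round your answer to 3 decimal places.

-0.198

E[P] = 2.36,  E[Q] = 4.44
E[PQ] = 10.28
Cov(P,Q) = E[PQ] − E[P]E[Q] = 10.28 − (2.36)(4.44) = -0.1984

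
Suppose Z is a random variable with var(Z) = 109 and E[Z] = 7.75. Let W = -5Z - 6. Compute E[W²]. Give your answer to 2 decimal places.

E[-5Z - 6] = -5·7.75 − 6 = -44.75
var(-5Z - 6) = (-5)²·109 = 2725
E[W²] = var(W) + (E[W])² = 2725 + (-44.75)² = 4727.5625

4727.56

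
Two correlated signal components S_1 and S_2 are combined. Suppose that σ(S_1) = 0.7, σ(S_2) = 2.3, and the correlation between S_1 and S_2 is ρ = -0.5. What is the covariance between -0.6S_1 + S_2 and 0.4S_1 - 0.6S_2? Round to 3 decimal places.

var(S_1) = (0.7)² = 0.49;  var(S_2) = (2.3)² = 5.29
cov(S_1,S_2) = ρ·σ(S_1)·σ(S_2) = -0.5·0.7·2.3 = -0.805
cov(-0.6S_1 + S_2, 0.4S_1 - 0.6S_2) = (-0.6)(0.4)var(S_1) + (1)(-0.6)var(S_2) + [(-0.6)(-0.6) + (1)(0.4)]cov(S_1,S_2)
= -0.24·0.49 + -0.6·5.29 + 0.76·-0.805 = -3.9034

-3.903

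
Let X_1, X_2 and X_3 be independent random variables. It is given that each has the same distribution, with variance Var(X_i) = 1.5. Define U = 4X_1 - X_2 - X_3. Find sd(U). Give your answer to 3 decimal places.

5.196

By independence, Var(U) = (4)²Var(X_1) + (-1)²Var(X_2) + (-1)²Var(X_3)
= (4)²·1.5 + (-1)²·1.5 + (-1)²·1.5 = 27
sd(U) = √27 ≈ 5.196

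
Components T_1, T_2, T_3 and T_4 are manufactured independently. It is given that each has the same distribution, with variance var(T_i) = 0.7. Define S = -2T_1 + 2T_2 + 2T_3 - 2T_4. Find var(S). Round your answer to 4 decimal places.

By independence, var(S) = (-2)²var(T_1) + (2)²var(T_2) + (2)²var(T_3) + (-2)²var(T_4)
= (-2)²·0.7 + (2)²·0.7 + (2)²·0.7 + (-2)²·0.7 = 11.2

11.2000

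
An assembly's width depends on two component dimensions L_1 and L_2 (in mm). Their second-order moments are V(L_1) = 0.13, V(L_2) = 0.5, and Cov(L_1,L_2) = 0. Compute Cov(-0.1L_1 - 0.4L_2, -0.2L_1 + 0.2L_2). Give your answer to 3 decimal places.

-0.037

Cov(-0.1L_1 - 0.4L_2, -0.2L_1 + 0.2L_2) = (-0.1)(-0.2)V(L_1) + (-0.4)(0.2)V(L_2) + [(-0.1)(0.2) + (-0.4)(-0.2)]Cov(L_1,L_2)
= 0.02·0.13 + -0.08·0.5 + 0.06·0 = -0.0374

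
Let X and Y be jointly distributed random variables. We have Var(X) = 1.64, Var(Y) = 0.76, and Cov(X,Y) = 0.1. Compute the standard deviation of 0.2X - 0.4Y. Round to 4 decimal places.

0.4138

Var(0.2X - 0.4Y) = (0.2)²·Var(X) + (-0.4)²·Var(Y) + 2·(0.2)·(-0.4)·Cov(X,Y)
= 0.04·1.64 + 0.16·0.76 + -0.16·0.1 = 0.1712
σ(0.2X - 0.4Y) = √0.1712 ≈ 0.4138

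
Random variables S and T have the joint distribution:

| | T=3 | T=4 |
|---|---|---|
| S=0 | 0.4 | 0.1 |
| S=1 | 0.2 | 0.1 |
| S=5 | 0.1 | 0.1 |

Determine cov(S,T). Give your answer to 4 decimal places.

0.2100

E[S] = 1.3,  E[T] = 3.3
E[ST] = 4.5
cov(S,T) = E[ST] − E[S]E[T] = 4.5 − (1.3)(3.3) = 0.21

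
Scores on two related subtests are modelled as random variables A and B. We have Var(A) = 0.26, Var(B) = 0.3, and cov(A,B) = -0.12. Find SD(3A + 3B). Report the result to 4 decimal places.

1.6971

Var(3A + 3B) = (3)²·Var(A) + (3)²·Var(B) + 2·(3)·(3)·cov(A,B)
= 9·0.26 + 9·0.3 + 18·-0.12 = 2.88
SD(3A + 3B) = √2.88 ≈ 1.6971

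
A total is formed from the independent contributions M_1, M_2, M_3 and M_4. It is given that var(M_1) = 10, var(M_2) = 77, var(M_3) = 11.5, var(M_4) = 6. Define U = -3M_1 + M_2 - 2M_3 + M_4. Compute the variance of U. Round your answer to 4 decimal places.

By independence, var(U) = (-3)²var(M_1) + (1)²var(M_2) + (-2)²var(M_3) + (1)²var(M_4)
= (-3)²·10 + (1)²·77 + (-2)²·11.5 + (1)²·6 = 219

219.0000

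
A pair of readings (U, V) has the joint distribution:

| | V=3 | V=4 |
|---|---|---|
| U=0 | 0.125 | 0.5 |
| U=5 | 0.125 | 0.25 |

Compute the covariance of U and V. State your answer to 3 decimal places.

E[U] = 1.875,  E[V] = 3.75
E[UV] = 6.875
Cov(U,V) = E[UV] − E[U]E[V] = 6.875 − (1.875)(3.75) = -0.15625

-0.156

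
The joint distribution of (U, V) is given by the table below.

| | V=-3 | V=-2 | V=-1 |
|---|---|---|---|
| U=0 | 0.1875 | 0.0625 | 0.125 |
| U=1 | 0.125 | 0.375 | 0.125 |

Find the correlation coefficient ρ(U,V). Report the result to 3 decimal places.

0.108

E[U] = 0.625,  E[V] = -2.0625
E[UV] = -1.25
Cov(U,V) = E[UV] − E[U]E[V] = -1.25 − (0.625)(-2.0625) = 0.0390625
Var(U) = 0.234375,  Var(V) = 0.55859375
ρ = 0.0390625 / √(0.234375·0.55859375) ≈ 0.108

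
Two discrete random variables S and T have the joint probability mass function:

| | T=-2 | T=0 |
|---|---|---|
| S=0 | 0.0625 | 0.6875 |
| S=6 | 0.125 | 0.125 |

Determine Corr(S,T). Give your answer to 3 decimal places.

-0.462

E[S] = 1.5,  E[T] = -0.375
E[ST] = -1.5
Cov(S,T) = E[ST] − E[S]E[T] = -1.5 − (1.5)(-0.375) = -0.9375
V(S) = 6.75,  V(T) = 0.609375
ρ = -0.9375 / √(6.75·0.609375) ≈ -0.462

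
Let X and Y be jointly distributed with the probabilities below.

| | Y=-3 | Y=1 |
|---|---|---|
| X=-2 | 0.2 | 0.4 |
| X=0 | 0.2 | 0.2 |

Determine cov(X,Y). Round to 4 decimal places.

E[X] = -1.2,  E[Y] = -0.6
E[XY] = 0.4
cov(X,Y) = E[XY] − E[X]E[Y] = 0.4 − (-1.2)(-0.6) = -0.32

-0.3200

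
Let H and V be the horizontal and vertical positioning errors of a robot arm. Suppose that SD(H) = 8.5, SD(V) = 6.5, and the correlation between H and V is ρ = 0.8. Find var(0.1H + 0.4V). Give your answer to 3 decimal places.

var(H) = (8.5)² = 72.25;  var(V) = (6.5)² = 42.25
Cov(H,V) = ρ·SD(H)·SD(V) = 0.8·8.5·6.5 = 44.2
var(0.1H + 0.4V) = (0.1)²·var(H) + (0.4)²·var(V) + 2·(0.1)·(0.4)·Cov(H,V)
= 0.01·72.25 + 0.16·42.25 + 0.08·44.2 = 11.0185

11.019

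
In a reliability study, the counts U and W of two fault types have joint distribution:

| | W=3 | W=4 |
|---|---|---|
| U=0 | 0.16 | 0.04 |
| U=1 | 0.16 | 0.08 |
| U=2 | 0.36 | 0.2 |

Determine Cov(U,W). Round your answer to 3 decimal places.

E[U] = 1.36,  E[W] = 3.32
E[UW] = 4.56
Cov(U,W) = E[UW] − E[U]E[W] = 4.56 − (1.36)(3.32) = 0.0448

0.045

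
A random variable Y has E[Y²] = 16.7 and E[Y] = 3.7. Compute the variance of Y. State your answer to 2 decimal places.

Var(Y) = 16.7 − (3.7)² = 3.01

3.01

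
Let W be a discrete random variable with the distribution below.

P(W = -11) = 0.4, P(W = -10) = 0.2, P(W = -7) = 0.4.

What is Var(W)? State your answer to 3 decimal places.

E[W] = (-11)(0.4) + (-10)(0.2) + (-7)(0.4) = -9.2
E[W²] = (-11)²(0.4) + (-10)²(0.2) + (-7)²(0.4) = 88
Var(W) = E[W²] − (E[W])² = 88 − (-9.2)² = 3.36

3.360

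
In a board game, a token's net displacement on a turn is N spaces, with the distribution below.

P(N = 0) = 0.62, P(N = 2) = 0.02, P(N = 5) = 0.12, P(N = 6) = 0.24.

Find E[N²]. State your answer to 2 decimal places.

E[N²] = (0)²(0.62) + (2)²(0.02) + (5)²(0.12) + (6)²(0.24) = 11.72

11.72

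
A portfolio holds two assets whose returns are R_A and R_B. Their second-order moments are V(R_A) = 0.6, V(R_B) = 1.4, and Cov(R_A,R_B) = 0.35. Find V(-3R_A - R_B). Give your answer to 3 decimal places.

8.900

V(-3R_A - R_B) = (-3)²·V(R_A) + (-1)²·V(R_B) + 2·(-3)·(-1)·Cov(R_A,R_B)
= 9·0.6 + 1·1.4 + 6·0.35 = 8.9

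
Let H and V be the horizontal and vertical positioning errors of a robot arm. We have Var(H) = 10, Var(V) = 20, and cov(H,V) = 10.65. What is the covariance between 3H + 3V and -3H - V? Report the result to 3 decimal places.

-277.800

cov(3H + 3V, -3H - V) = (3)(-3)Var(H) + (3)(-1)Var(V) + [(3)(-1) + (3)(-3)]cov(H,V)
= -9·10 + -3·20 + -12·10.65 = -277.8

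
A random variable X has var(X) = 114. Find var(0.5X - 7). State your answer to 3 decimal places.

var(0.5X - 7) = (0.5)²·var(X) = 0.25·114 = 28.5

28.500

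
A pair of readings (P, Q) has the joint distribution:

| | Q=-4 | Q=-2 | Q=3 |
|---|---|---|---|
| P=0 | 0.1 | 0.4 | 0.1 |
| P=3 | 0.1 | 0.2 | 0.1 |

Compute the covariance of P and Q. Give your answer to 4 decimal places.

0.1800

E[P] = 1.2,  E[Q] = -1.4
E[PQ] = -1.5
Cov(P,Q) = E[PQ] − E[P]E[Q] = -1.5 − (1.2)(-1.4) = 0.18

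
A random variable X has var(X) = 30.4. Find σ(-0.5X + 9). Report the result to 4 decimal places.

2.7568

var(-0.5X + 9) = (-0.5)²·30.4 = 7.6
σ(-0.5X + 9) = √7.6 ≈ 2.7568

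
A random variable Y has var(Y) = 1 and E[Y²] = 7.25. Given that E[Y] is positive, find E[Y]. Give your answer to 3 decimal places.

2.500

(E[Y])² = E[Y²] − var(Y) = 7.25 − 1 = 6.25
E[Y] = √6.25 = 2.5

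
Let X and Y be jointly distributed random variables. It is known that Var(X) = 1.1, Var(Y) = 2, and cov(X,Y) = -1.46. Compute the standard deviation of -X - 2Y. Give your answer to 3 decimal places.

Var(-X - 2Y) = (-1)²·Var(X) + (-2)²·Var(Y) + 2·(-1)·(-2)·cov(X,Y)
= 1·1.1 + 4·2 + 4·-1.46 = 3.26
SD(-X - 2Y) = √3.26 ≈ 1.806

1.806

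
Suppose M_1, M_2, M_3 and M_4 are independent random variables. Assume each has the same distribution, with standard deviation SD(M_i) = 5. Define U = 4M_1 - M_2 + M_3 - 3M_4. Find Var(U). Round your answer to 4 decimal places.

675.0000

Var(M_i) = (5)² = 25
By independence, Var(U) = (4)²Var(M_1) + (-1)²Var(M_2) + (1)²Var(M_3) + (-3)²Var(M_4)
= (4)²·25 + (-1)²·25 + (1)²·25 + (-3)²·25 = 675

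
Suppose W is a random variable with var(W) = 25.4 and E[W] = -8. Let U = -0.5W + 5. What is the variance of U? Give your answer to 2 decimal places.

var(-0.5W + 5) = (-0.5)²·var(W) = 0.25·25.4 = 6.35

6.35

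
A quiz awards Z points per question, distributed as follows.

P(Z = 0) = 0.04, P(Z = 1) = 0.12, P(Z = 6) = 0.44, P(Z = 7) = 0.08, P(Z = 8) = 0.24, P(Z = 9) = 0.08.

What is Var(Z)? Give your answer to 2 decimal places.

6.20

E[Z] = (0)(0.04) + (1)(0.12) + (6)(0.44) + (7)(0.08) + (8)(0.24) + (9)(0.08) = 5.96
E[Z²] = (0)²(0.04) + (1)²(0.12) + (6)²(0.44) + (7)²(0.08) + (8)²(0.24) + (9)²(0.08) = 41.72
Var(Z) = E[Z²] − (E[Z])² = 41.72 − (5.96)² = 6.1984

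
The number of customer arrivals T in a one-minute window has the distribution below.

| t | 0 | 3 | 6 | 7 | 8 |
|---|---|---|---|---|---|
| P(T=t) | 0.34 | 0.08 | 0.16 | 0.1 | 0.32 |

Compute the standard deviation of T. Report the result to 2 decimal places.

E[T] = (0)(0.34) + (3)(0.08) + (6)(0.16) + (7)(0.1) + (8)(0.32) = 4.46
E[T²] = (0)²(0.34) + (3)²(0.08) + (6)²(0.16) + (7)²(0.1) + (8)²(0.32) = 31.86
V(T) = E[T²] − (E[T])² = 31.86 − (4.46)² = 11.9684
sd(T) = √11.9684 ≈ 3.46

3.46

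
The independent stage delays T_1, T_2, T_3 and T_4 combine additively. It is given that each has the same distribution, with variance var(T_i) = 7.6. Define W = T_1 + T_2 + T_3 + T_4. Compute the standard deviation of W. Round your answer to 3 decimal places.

By independence, var(W) = (1)²var(T_1) + (1)²var(T_2) + (1)²var(T_3) + (1)²var(T_4)
= (1)²·7.6 + (1)²·7.6 + (1)²·7.6 + (1)²·7.6 = 30.4
SD(W) = √30.4 ≈ 5.514

5.514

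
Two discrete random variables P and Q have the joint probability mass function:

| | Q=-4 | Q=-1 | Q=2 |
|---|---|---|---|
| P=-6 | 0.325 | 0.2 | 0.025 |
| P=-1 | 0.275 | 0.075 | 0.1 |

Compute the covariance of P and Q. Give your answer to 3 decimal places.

E[P] = -3.75,  E[Q] = -2.425
E[PQ] = 9.675
Cov(P,Q) = E[PQ] − E[P]E[Q] = 9.675 − (-3.75)(-2.425) = 0.58125

0.581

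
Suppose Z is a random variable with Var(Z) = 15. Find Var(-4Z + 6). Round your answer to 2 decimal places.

Var(-4Z + 6) = (-4)²·Var(Z) = 16·15 = 240

240.00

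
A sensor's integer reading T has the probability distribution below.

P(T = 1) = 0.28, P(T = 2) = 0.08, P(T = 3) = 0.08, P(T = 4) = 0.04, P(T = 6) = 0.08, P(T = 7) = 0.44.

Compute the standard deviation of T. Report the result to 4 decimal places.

E[T] = (1)(0.28) + (2)(0.08) + (3)(0.08) + (4)(0.04) + (6)(0.08) + (7)(0.44) = 4.4
E[T²] = (1)²(0.28) + (2)²(0.08) + (3)²(0.08) + (4)²(0.04) + (6)²(0.08) + (7)²(0.44) = 26.4
Var(T) = E[T²] − (E[T])² = 26.4 − (4.4)² = 7.04
σ(T) = √7.04 ≈ 2.6533

2.6533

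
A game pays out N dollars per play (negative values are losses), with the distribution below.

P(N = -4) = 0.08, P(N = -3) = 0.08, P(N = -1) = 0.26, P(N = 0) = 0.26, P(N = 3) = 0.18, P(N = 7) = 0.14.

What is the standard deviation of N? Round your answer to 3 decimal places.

E[N] = (-4)(0.08) + (-3)(0.08) + (-1)(0.26) + (0)(0.26) + (3)(0.18) + (7)(0.14) = 0.7
E[N²] = (-4)²(0.08) + (-3)²(0.08) + (-1)²(0.26) + (0)²(0.26) + (3)²(0.18) + (7)²(0.14) = 10.74
var(N) = E[N²] − (E[N])² = 10.74 − (0.7)² = 10.25
SD(N) = √10.25 ≈ 3.202

3.202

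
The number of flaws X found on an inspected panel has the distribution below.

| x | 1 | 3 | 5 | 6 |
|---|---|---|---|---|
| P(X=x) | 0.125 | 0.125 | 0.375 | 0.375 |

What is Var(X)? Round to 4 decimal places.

2.7344

E[X] = (1)(0.125) + (3)(0.125) + (5)(0.375) + (6)(0.375) = 4.625
E[X²] = (1)²(0.125) + (3)²(0.125) + (5)²(0.375) + (6)²(0.375) = 24.125
Var(X) = E[X²] − (E[X])² = 24.125 − (4.625)² = 2.734375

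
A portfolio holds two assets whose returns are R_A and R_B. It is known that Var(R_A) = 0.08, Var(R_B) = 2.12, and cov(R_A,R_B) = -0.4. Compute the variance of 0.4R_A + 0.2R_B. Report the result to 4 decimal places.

Var(0.4R_A + 0.2R_B) = (0.4)²·Var(R_A) + (0.2)²·Var(R_B) + 2·(0.4)·(0.2)·cov(R_A,R_B)
= 0.16·0.08 + 0.04·2.12 + 0.16·-0.4 = 0.0336

0.0336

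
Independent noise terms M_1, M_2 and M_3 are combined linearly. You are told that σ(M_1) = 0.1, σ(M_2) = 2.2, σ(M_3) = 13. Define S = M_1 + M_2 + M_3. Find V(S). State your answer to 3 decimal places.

V(M_1) = 0.01, V(M_2) = 4.84, V(M_3) = 169
By independence, V(S) = (1)²V(M_1) + (1)²V(M_2) + (1)²V(M_3)
= (1)²·0.01 + (1)²·4.84 + (1)²·169 = 173.85

173.850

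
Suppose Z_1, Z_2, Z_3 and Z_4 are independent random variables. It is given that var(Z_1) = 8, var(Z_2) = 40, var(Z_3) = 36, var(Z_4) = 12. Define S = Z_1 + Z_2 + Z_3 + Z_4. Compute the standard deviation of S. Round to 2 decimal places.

By independence, var(S) = (1)²var(Z_1) + (1)²var(Z_2) + (1)²var(Z_3) + (1)²var(Z_4)
= (1)²·8 + (1)²·40 + (1)²·36 + (1)²·12 = 96
SD(S) = √96 ≈ 9.80

9.80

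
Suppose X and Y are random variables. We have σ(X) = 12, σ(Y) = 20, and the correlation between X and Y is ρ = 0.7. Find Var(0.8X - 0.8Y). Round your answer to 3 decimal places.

Var(X) = (12)² = 144;  Var(Y) = (20)² = 400
cov(X,Y) = ρ·σ(X)·σ(Y) = 0.7·12·20 = 168
Var(0.8X - 0.8Y) = (0.8)²·Var(X) + (-0.8)²·Var(Y) + 2·(0.8)·(-0.8)·cov(X,Y)
= 0.64·144 + 0.64·400 + -1.28·168 = 133.12

133.120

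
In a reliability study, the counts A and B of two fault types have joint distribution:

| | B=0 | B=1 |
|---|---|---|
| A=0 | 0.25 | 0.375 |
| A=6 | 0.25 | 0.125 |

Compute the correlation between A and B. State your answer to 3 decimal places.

-0.258

E[A] = 2.25,  E[B] = 0.5
E[AB] = 0.75
cov(A,B) = E[AB] − E[A]E[B] = 0.75 − (2.25)(0.5) = -0.375
var(A) = 8.4375,  var(B) = 0.25
ρ = -0.375 / √(8.4375·0.25) ≈ -0.258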